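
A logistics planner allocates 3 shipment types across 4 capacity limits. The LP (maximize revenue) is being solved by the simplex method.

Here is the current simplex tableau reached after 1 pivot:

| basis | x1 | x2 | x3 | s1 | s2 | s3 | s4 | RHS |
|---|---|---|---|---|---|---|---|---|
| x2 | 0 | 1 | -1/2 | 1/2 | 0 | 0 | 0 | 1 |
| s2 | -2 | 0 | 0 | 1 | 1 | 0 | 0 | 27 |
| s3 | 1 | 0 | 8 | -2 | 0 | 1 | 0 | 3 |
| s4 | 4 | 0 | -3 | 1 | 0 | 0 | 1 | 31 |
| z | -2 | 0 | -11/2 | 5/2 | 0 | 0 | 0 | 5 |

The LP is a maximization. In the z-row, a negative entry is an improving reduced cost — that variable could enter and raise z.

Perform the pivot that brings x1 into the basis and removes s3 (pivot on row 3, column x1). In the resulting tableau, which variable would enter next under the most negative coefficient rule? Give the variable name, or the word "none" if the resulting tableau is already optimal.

Pivot element 1. New z-row = old z-row − (-2)·(row 3/1).
Updated z-row coefficients: x1: 0, x2: 0, x3: 21/2, s1: -3/2, s2: 0, s3: 2, s4: 0.
The most negative is -3/2 in column s1, so s1 would enter next.

s1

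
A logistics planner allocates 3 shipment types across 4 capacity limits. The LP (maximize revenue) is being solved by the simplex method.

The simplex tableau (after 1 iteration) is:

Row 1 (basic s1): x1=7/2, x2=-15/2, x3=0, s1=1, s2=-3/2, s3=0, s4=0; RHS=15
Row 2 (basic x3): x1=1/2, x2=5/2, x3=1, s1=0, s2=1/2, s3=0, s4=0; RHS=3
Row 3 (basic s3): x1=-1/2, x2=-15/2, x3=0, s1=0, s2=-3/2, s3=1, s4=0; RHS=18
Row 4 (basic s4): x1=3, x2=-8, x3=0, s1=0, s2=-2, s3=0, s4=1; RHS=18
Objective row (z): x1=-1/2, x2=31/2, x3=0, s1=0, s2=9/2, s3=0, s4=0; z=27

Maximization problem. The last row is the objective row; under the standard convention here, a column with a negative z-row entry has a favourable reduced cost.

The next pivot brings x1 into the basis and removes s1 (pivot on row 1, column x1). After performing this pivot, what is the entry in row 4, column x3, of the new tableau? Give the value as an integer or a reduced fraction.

Pivot element is row 1, column x1: 7/2.
Normalize row 1: new (row 1, x3) = 0/(7/2) = 0.
row 4 ← row 4 − 3·(new row 1): 0 − 3·0 = 0.

0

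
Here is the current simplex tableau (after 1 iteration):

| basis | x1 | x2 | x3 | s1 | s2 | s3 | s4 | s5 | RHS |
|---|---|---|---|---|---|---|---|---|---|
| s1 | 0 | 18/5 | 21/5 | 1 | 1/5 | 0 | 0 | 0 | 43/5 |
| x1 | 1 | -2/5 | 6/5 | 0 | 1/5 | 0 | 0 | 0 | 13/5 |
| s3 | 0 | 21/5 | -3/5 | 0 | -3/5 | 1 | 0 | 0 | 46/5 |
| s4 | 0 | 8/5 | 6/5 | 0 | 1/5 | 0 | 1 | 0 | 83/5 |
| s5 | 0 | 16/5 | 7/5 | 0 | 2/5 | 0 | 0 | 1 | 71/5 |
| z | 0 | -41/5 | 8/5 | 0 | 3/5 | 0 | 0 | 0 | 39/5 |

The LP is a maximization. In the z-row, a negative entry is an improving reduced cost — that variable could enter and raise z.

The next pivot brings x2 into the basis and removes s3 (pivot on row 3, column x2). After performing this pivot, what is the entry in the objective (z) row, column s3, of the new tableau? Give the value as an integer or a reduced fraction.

Pivot element is row 3, column x2: 21/5.
Normalize row 3: new (row 3, s3) = 1/(21/5) = 5/21.
z-row ← z-row − (-41/5)·(new row 3): 0 − (-41/5)·(5/21) = 41/21.

41/21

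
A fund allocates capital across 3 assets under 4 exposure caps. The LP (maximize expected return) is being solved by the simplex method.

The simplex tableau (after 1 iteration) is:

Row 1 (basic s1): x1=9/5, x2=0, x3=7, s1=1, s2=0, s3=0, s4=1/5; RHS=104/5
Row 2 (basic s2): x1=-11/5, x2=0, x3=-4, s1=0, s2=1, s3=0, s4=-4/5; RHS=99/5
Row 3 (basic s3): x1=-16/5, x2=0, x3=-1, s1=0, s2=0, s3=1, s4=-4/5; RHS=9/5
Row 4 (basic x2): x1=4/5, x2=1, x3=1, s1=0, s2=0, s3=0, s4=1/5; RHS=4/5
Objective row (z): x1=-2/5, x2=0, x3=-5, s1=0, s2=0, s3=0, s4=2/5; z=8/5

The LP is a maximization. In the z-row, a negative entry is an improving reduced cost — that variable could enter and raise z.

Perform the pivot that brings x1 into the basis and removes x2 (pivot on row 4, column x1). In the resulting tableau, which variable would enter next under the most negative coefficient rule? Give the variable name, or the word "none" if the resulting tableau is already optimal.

Pivot element 4/5. New z-row = old z-row − (-2/5)·(row 4/(4/5)).
Updated z-row coefficients: x1: 0, x2: 1/2, x3: -9/2, s1: 0, s2: 0, s3: 0, s4: 1/2.
The most negative is -9/2 in column x3, so x3 would enter next.

x3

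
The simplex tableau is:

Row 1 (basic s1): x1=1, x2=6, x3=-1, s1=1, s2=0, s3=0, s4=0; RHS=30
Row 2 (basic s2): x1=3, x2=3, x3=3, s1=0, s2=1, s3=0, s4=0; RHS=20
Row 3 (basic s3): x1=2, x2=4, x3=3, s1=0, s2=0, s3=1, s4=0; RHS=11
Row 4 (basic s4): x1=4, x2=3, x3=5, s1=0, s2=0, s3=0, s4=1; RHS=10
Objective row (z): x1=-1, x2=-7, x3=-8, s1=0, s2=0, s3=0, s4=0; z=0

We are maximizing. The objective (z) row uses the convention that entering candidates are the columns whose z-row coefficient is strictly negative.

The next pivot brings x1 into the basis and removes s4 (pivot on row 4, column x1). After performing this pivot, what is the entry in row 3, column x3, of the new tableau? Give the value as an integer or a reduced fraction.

1/2

Pivot element is row 4, column x1: 4.
Normalize row 4: new (row 4, x3) = 5/4 = 5/4.
row 3 ← row 3 − 2·(new row 4): 3 − 2·(5/4) = 1/2.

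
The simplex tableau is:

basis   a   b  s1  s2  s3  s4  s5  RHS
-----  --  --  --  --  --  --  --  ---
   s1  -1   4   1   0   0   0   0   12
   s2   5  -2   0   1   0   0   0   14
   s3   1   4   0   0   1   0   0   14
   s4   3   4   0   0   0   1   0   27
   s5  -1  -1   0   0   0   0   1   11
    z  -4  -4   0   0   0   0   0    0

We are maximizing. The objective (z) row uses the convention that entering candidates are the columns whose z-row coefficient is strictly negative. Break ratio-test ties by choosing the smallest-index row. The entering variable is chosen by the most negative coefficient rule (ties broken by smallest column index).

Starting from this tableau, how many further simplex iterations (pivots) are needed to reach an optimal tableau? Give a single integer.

2

pivot: a in, s2 out → z = 56/5
pivot: b in, s3 out → z = 280/11
No improving column remains; optimal.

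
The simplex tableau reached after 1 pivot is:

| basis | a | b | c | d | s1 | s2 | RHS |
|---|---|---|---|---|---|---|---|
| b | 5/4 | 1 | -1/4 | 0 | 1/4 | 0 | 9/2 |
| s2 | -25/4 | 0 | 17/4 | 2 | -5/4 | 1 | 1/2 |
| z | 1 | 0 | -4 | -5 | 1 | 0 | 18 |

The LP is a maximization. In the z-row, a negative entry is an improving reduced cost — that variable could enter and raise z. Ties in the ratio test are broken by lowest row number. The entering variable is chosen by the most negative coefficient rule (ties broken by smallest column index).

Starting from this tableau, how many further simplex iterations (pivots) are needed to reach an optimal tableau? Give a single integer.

2

pivot: d in, s2 out → z = 77/4
pivot: a in, b out → z = 719/10
No improving column remains; optimal.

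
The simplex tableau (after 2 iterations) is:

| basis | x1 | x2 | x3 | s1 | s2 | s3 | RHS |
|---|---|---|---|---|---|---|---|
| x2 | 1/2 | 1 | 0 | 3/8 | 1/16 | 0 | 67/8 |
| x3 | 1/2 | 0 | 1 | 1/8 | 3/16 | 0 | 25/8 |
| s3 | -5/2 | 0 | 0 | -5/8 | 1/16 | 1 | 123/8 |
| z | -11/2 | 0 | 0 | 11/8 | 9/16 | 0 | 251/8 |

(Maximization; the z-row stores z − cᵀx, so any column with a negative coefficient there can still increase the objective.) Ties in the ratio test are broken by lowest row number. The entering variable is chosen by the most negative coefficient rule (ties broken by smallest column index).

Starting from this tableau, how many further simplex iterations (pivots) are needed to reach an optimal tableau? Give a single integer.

1

pivot: x1 in, x3 out → z = 263/4
No improving column remains; optimal.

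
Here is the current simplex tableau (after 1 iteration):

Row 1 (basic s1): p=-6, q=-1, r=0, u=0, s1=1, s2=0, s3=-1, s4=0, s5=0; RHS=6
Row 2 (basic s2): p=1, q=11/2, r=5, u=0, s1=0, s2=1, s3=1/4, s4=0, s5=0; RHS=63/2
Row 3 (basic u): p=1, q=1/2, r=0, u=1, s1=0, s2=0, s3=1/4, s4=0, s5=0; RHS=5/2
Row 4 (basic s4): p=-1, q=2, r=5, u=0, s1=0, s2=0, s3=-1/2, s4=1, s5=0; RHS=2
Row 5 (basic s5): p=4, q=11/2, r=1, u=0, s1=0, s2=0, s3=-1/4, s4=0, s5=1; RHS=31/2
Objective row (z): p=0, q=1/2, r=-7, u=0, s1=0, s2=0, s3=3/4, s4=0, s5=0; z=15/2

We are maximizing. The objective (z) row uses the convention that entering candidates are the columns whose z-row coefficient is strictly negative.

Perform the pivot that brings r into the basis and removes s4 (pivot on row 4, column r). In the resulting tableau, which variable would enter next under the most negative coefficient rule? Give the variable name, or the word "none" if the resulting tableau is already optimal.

Pivot element 5. New z-row = old z-row − (-7)·(row 4/5).
Updated z-row coefficients: p: -7/5, q: 33/10, r: 0, u: 0, s1: 0, s2: 0, s3: 1/20, s4: 7/5, s5: 0.
The most negative is -7/5 in column p, so p would enter next.

p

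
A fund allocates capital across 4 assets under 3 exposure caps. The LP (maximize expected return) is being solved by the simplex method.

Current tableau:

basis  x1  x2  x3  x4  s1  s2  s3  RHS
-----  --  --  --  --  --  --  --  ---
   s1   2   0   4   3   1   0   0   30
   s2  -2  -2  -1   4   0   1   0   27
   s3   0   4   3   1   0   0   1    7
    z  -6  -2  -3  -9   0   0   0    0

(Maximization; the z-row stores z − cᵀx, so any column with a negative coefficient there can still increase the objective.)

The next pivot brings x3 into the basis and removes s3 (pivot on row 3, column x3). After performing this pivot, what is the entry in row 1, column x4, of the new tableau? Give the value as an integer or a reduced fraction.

Pivot element is row 3, column x3: 3.
Normalize row 3: new (row 3, x4) = 1/3 = 1/3.
row 1 ← row 1 − 4·(new row 3): 3 − 4·(1/3) = 5/3.

5/3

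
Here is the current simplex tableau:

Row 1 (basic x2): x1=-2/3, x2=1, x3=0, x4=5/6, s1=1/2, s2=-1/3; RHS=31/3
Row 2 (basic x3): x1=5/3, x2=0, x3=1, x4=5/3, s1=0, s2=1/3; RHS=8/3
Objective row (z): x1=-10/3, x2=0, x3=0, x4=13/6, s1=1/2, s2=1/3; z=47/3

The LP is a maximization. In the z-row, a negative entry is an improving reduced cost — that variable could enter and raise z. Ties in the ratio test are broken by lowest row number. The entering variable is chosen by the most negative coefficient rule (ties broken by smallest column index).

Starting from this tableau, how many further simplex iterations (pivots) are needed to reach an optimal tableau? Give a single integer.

pivot: x1 in, x3 out → z = 21
No improving column remains; optimal.

1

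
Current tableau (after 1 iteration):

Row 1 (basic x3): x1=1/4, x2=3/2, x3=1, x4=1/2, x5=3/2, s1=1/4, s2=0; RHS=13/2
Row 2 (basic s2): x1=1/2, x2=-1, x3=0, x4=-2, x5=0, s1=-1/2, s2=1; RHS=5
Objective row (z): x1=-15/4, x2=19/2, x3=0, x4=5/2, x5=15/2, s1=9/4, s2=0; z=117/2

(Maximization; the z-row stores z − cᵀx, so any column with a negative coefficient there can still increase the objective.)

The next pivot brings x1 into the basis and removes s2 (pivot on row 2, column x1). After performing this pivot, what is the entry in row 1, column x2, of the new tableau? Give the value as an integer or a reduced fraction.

Pivot element is row 2, column x1: 1/2.
Normalize row 2: new (row 2, x2) = (-1)/(1/2) = -2.
row 1 ← row 1 − (1/4)·(new row 2): 3/2 − (1/4)·(-2) = 2.

2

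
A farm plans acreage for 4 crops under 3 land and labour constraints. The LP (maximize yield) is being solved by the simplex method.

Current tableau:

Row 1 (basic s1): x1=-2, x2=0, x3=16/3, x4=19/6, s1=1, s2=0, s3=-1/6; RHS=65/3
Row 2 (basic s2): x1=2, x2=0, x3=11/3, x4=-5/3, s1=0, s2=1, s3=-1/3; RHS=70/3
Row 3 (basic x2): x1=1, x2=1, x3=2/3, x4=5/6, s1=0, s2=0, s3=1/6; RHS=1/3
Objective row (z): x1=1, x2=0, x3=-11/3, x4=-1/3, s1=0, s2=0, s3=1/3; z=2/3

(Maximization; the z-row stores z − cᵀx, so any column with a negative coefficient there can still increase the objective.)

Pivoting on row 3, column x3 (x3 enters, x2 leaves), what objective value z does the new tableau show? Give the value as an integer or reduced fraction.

Minimum ratio for x3: (1/3)/(2/3) = 1/2.
z changes by −(z-row coeff of x3)·ratio = −(-11/3)·(1/2) = 11/6.
New z = 2/3 + (11/6) = 5/2.

5/2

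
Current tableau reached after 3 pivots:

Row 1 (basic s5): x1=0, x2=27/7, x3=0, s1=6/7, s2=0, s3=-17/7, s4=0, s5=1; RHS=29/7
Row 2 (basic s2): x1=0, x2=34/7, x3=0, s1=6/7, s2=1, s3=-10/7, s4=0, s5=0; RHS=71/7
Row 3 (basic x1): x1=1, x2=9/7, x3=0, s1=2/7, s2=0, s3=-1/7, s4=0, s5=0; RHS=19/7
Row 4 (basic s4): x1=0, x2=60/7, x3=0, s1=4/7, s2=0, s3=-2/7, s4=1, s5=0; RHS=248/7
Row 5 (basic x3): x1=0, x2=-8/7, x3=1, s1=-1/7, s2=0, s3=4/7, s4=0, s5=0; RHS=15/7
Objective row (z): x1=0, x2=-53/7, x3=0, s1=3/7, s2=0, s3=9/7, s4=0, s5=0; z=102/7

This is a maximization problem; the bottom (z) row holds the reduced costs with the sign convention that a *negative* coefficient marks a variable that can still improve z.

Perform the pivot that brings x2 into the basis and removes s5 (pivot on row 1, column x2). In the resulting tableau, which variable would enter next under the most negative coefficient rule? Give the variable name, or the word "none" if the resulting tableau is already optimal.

s3

Pivot element 27/7. New z-row = old z-row − (-53/7)·(row 1/(27/7)).
Updated z-row coefficients: x1: 0, x2: 0, x3: 0, s1: 19/9, s2: 0, s3: -94/27, s4: 0, s5: 53/27.
The most negative is -94/27 in column s3, so s3 would enter next.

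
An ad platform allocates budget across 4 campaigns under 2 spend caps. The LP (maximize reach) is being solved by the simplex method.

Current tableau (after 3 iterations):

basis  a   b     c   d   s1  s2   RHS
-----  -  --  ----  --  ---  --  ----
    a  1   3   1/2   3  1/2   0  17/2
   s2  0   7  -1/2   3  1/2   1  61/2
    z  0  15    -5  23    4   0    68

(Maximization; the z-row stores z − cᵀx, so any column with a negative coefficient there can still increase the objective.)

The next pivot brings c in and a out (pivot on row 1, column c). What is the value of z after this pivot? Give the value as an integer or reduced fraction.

Minimum ratio for c: (17/2)/(1/2) = 17.
z changes by −(z-row coeff of c)·ratio = −(-5)·17 = 85.
New z = 68 + 85 = 153.

153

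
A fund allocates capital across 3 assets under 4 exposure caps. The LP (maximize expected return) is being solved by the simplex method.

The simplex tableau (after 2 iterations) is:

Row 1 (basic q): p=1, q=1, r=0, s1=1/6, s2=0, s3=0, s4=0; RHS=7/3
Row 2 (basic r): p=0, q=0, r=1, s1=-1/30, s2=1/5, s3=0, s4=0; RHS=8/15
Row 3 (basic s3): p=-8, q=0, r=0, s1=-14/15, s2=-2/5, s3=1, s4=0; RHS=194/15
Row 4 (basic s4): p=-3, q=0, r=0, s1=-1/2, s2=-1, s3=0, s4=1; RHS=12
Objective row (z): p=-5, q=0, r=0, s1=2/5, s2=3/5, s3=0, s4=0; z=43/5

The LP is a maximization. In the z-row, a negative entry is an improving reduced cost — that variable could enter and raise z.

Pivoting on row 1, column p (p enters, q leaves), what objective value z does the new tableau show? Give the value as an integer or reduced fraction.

Minimum ratio for p: (7/3)/1 = 7/3.
z changes by −(z-row coeff of p)·ratio = −(-5)·(7/3) = 35/3.
New z = 43/5 + (35/3) = 304/15.

304/15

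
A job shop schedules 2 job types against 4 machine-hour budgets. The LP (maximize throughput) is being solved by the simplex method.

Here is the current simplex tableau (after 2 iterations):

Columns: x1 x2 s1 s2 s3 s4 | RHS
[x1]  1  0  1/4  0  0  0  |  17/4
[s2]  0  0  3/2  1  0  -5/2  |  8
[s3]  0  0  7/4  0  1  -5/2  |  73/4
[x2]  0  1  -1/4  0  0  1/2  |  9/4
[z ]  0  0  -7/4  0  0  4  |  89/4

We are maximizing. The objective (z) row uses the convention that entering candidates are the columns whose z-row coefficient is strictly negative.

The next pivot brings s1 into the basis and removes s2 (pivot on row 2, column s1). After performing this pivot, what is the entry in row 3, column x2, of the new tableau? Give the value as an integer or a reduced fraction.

Pivot element is row 2, column s1: 3/2.
Normalize row 2: new (row 2, x2) = 0/(3/2) = 0.
row 3 ← row 3 − (7/4)·(new row 2): 0 − (7/4)·0 = 0.

0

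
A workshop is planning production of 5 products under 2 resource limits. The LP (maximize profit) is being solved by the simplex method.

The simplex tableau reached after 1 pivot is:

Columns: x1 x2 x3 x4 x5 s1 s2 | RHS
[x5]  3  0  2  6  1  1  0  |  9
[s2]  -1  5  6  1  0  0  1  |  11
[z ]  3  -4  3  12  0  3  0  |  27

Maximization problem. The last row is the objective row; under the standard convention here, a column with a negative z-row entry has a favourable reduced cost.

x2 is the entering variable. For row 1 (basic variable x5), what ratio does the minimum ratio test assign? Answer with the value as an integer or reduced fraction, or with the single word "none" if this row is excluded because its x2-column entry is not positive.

none

The x2 entry in row 1 is 0 ≤ 0, so this row gives no ratio.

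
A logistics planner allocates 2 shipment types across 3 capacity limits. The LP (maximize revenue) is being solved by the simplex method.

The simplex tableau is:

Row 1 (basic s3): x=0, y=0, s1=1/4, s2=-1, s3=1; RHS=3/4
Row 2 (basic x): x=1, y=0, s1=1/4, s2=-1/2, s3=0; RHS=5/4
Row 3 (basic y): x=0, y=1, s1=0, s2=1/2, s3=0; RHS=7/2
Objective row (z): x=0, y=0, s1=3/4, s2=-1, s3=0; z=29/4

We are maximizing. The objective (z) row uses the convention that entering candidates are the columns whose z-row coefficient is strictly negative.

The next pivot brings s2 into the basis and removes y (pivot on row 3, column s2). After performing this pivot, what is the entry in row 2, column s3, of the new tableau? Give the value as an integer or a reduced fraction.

0

Pivot element is row 3, column s2: 1/2.
Normalize row 3: new (row 3, s3) = 0/(1/2) = 0.
row 2 ← row 2 − (-1/2)·(new row 3): 0 − (-1/2)·0 = 0.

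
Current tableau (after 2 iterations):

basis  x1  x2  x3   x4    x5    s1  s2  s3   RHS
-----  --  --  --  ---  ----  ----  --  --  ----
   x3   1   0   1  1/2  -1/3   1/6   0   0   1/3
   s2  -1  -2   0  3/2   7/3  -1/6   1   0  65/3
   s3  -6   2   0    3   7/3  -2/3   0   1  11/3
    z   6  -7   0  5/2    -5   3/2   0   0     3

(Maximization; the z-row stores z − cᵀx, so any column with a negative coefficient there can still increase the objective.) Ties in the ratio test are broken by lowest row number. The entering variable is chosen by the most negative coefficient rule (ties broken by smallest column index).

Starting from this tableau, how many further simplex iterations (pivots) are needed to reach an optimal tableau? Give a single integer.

3

pivot: x2 in, s3 out → z = 95/6
pivot: x1 in, x3 out → z = 125/6
pivot: x5 in, s2 out → z = 298/7
No improving column remains; optimal.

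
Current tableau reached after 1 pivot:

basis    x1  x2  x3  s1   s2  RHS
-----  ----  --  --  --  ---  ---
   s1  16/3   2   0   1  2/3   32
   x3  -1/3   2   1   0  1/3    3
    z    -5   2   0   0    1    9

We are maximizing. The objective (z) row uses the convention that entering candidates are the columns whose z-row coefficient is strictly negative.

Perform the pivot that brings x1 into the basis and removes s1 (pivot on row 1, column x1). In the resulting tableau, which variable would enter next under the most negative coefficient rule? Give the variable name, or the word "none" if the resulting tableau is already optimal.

Pivot element 16/3. New z-row = old z-row − (-5)·(row 1/(16/3)).
Updated z-row coefficients: x1: 0, x2: 31/8, x3: 0, s1: 15/16, s2: 13/8.
No coefficient is strictly negative; the tableau after this pivot is optimal.

none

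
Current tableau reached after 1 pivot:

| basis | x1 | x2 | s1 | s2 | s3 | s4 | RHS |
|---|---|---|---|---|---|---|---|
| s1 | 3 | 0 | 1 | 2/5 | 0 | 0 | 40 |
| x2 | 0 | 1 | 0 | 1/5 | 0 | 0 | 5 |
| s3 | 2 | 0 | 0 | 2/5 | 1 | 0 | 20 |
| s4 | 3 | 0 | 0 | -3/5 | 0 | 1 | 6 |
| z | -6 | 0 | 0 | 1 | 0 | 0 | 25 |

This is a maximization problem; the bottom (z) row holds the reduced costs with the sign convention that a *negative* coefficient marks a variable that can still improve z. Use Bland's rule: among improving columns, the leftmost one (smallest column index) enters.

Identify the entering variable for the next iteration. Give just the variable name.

Objective-row coefficients: x1: -6, x2: 0, s1: 0, s2: 1, s3: 0, s4: 0.
Improving columns: x1. Bland's rule picks the smallest column index → x1.

x1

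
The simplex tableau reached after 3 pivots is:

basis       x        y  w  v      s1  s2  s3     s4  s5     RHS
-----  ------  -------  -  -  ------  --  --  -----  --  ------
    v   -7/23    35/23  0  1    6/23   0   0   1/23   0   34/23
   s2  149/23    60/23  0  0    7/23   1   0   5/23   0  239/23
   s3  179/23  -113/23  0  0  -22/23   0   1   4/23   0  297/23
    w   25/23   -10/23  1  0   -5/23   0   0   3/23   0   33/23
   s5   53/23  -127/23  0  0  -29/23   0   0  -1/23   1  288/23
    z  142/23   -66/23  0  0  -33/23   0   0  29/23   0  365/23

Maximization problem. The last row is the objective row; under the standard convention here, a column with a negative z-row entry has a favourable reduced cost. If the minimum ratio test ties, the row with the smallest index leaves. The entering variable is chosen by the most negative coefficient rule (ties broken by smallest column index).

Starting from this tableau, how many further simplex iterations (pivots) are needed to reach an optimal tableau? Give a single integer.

pivot: y in, v out → z = 653/35
pivot: s1 in, y out → z = 24
No improving column remains; optimal.

2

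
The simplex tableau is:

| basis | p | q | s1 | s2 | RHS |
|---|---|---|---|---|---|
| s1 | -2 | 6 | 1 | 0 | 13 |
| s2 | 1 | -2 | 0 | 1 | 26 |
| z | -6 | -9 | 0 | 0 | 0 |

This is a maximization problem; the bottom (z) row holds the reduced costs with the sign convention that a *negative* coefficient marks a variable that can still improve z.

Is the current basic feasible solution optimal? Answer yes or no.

no

Column p has objective-row coefficient -6, which is negative; an improving pivot exists, so not yet optimal.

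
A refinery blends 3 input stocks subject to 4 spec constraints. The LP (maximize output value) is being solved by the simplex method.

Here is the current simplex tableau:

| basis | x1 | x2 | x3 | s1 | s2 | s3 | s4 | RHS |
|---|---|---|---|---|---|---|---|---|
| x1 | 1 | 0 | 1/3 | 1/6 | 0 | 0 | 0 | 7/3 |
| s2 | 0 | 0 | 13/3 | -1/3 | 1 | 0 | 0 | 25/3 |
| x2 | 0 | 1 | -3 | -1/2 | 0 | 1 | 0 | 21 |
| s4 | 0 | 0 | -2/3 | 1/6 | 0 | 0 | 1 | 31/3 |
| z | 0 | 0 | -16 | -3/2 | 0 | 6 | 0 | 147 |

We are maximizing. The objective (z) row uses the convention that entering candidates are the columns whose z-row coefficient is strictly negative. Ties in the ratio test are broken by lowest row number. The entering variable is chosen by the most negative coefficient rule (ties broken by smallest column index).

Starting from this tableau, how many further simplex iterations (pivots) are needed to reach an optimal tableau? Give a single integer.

2

pivot: x3 in, s2 out → z = 2311/13
pivot: s1 in, x1 out → z = 1009/5
No improving column remains; optimal.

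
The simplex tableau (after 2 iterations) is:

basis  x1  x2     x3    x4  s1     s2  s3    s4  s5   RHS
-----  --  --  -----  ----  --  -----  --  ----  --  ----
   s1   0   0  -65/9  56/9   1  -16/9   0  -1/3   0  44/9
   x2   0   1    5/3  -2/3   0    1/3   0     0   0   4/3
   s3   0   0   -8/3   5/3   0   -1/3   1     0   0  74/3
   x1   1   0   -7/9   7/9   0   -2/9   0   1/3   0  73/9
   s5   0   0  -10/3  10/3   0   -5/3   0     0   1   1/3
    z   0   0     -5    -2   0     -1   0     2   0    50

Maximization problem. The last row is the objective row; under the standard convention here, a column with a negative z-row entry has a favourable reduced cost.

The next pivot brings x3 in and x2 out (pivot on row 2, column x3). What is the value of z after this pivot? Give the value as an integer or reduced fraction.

54

Minimum ratio for x3: (4/3)/(5/3) = 4/5.
z changes by −(z-row coeff of x3)·ratio = −(-5)·(4/5) = 4.
New z = 50 + 4 = 54.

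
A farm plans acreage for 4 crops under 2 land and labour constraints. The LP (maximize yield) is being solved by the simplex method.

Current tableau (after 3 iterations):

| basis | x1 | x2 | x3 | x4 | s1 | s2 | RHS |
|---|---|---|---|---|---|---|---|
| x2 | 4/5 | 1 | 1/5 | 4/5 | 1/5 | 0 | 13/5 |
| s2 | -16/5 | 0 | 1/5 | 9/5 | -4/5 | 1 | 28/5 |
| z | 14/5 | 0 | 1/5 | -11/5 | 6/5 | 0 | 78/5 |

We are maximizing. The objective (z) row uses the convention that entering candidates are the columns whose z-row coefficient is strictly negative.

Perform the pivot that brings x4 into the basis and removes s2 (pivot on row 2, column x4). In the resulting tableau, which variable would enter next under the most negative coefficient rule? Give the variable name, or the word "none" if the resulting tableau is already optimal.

x1

Pivot element 9/5. New z-row = old z-row − (-11/5)·(row 2/(9/5)).
Updated z-row coefficients: x1: -10/9, x2: 0, x3: 4/9, x4: 0, s1: 2/9, s2: 11/9.
The most negative is -10/9 in column x1, so x1 would enter next.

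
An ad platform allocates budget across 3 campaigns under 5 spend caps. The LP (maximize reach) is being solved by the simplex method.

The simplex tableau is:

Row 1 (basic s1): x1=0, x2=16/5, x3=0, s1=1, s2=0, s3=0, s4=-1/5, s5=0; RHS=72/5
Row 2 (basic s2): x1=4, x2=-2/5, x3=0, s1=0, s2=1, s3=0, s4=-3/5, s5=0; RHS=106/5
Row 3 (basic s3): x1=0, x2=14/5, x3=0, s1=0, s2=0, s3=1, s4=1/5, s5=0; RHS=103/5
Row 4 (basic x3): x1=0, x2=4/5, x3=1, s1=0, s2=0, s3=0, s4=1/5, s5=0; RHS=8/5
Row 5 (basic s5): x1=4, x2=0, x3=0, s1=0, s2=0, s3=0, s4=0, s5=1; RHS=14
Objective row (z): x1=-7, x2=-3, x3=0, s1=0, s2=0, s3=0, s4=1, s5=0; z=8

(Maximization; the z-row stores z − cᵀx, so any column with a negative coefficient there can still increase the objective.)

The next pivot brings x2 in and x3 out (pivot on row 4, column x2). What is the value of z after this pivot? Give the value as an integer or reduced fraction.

14

Minimum ratio for x2: (8/5)/(4/5) = 2.
z changes by −(z-row coeff of x2)·ratio = −(-3)·2 = 6.
New z = 8 + 6 = 14.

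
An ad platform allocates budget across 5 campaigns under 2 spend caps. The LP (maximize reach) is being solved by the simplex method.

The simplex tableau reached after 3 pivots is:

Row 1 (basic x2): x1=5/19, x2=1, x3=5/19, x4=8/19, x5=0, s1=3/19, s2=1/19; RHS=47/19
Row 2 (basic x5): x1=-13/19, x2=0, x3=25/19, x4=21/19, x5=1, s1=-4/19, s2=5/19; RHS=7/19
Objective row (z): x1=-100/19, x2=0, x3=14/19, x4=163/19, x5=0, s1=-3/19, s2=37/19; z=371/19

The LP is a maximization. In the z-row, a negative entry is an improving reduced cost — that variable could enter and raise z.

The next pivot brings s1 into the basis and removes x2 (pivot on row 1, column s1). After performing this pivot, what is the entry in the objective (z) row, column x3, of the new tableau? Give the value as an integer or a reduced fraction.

Pivot element is row 1, column s1: 3/19.
Normalize row 1: new (row 1, x3) = (5/19)/(3/19) = 5/3.
z-row ← z-row − (-3/19)·(new row 1): 14/19 − (-3/19)·(5/3) = 1.

1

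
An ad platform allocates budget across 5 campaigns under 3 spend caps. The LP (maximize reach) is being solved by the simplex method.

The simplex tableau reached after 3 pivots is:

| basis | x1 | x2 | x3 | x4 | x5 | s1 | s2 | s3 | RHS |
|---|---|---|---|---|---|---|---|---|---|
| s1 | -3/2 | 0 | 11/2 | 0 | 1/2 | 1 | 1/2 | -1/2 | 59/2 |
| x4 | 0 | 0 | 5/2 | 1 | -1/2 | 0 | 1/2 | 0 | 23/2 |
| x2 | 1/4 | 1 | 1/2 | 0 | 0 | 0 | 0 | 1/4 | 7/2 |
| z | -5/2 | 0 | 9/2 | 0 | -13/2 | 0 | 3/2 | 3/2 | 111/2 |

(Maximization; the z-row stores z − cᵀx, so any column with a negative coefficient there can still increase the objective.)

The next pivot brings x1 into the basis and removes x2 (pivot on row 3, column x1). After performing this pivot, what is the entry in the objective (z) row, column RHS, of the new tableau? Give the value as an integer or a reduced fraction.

Pivot element is row 3, column x1: 1/4.
Normalize row 3: new (row 3, RHS) = (7/2)/(1/4) = 14.
z-row ← z-row − (-5/2)·(new row 3): 111/2 − (-5/2)·14 = 181/2.

181/2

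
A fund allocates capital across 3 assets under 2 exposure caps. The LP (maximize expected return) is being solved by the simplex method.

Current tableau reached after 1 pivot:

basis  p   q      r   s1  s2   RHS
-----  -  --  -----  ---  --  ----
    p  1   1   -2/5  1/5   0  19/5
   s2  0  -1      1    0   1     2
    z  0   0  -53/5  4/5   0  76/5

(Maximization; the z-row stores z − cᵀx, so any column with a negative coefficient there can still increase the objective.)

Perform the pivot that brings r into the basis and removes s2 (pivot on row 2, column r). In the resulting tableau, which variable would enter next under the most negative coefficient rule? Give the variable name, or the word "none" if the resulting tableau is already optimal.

Pivot element 1. New z-row = old z-row − (-53/5)·(row 2/1).
Updated z-row coefficients: p: 0, q: -53/5, r: 0, s1: 4/5, s2: 53/5.
The most negative is -53/5 in column q, so q would enter next.

q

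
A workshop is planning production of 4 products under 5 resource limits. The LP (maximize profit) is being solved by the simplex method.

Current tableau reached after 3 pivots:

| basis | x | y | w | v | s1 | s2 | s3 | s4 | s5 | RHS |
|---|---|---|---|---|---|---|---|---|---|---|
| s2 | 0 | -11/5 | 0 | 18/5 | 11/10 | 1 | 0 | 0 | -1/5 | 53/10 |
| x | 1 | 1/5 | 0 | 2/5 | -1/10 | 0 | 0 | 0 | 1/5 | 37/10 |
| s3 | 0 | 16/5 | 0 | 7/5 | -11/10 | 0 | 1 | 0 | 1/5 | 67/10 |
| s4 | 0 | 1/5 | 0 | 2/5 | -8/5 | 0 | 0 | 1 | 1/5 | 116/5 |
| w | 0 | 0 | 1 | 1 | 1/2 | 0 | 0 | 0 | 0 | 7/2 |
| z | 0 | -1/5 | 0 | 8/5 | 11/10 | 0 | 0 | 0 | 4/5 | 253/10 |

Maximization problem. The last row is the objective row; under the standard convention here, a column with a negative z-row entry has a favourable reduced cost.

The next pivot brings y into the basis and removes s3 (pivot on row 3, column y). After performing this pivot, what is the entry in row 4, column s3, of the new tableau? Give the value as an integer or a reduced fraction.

-1/16

Pivot element is row 3, column y: 16/5.
Normalize row 3: new (row 3, s3) = 1/(16/5) = 5/16.
row 4 ← row 4 − (1/5)·(new row 3): 0 − (1/5)·(5/16) = -1/16.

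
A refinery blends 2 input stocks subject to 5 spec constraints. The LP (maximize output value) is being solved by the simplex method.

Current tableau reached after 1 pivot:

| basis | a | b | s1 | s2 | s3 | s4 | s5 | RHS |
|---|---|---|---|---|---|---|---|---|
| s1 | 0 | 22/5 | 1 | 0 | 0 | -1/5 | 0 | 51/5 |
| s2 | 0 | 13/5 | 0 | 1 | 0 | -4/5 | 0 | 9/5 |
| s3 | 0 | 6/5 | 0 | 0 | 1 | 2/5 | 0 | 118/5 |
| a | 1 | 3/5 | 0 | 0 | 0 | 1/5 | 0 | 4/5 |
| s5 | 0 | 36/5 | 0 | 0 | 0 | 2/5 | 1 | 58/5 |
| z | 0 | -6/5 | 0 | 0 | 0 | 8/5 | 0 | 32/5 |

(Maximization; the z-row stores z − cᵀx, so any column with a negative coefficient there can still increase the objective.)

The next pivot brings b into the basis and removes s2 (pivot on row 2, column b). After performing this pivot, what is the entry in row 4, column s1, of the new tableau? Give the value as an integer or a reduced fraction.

Pivot element is row 2, column b: 13/5.
Normalize row 2: new (row 2, s1) = 0/(13/5) = 0.
row 4 ← row 4 − (3/5)·(new row 2): 0 − (3/5)·0 = 0.

0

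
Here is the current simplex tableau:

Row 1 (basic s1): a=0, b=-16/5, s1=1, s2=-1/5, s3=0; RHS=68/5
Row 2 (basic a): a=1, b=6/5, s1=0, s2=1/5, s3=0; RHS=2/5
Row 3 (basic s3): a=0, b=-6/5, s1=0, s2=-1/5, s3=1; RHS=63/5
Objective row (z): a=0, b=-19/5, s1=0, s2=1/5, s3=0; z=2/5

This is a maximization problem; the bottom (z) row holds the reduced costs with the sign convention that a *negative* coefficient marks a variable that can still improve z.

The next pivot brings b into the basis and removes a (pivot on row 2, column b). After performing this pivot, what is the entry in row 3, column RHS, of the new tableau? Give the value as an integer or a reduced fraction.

13

Pivot element is row 2, column b: 6/5.
Normalize row 2: new (row 2, RHS) = (2/5)/(6/5) = 1/3.
row 3 ← row 3 − (-6/5)·(new row 2): 63/5 − (-6/5)·(1/3) = 13.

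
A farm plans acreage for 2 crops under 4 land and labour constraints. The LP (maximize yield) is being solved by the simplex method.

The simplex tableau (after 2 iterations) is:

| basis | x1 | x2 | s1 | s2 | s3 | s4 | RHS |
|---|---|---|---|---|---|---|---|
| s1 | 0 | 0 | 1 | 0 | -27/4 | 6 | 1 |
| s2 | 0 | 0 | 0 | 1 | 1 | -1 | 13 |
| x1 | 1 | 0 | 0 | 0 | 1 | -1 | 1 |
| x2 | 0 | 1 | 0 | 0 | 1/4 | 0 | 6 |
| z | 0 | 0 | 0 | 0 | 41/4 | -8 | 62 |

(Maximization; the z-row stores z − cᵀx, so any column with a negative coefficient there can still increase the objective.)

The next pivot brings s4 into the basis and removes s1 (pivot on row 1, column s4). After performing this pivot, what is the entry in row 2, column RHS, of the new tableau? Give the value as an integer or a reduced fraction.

79/6

Pivot element is row 1, column s4: 6.
Normalize row 1: new (row 1, RHS) = 1/6 = 1/6.
row 2 ← row 2 − (-1)·(new row 1): 13 − (-1)·(1/6) = 79/6.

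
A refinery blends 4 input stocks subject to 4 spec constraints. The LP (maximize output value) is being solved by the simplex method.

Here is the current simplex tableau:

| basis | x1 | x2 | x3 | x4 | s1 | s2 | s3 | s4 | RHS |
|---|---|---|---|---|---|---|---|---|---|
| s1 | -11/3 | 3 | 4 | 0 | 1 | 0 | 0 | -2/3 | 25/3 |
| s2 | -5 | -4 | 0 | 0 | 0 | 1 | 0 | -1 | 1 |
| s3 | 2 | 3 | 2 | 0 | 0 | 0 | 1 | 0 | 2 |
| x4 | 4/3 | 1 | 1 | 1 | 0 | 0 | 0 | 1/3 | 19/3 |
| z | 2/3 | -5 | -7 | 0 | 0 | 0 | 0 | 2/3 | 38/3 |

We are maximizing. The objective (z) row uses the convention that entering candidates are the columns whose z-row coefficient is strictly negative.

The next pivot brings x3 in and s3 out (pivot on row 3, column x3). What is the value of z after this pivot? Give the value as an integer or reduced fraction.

Minimum ratio for x3: 2/2 = 1.
z changes by −(z-row coeff of x3)·ratio = −(-7)·1 = 7.
New z = 38/3 + 7 = 59/3.

59/3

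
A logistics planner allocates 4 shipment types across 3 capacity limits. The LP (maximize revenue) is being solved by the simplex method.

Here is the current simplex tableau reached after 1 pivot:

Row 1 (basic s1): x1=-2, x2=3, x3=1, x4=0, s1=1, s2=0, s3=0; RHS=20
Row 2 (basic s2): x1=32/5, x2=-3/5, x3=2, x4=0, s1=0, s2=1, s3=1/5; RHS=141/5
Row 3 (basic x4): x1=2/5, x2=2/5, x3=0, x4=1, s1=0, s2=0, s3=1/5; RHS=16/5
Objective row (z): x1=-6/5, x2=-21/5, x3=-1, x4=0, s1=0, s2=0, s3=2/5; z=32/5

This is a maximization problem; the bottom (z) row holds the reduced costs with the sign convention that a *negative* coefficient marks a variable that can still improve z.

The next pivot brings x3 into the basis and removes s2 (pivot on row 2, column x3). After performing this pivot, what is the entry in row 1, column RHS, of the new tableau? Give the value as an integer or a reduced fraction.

Pivot element is row 2, column x3: 2.
Normalize row 2: new (row 2, RHS) = (141/5)/2 = 141/10.
row 1 ← row 1 − 1·(new row 2): 20 − 1·(141/10) = 59/10.

59/10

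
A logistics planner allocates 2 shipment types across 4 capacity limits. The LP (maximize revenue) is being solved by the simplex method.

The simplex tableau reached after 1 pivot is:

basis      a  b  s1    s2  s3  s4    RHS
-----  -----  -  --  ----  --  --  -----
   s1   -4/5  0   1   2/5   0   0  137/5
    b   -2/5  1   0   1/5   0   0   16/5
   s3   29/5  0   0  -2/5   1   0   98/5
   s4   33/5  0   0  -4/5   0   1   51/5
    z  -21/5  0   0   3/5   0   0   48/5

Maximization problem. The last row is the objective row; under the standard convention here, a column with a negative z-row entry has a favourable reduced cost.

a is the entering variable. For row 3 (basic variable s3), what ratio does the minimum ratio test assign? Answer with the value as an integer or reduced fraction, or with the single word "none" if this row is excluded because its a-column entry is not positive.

98/29

Ratio = RHS / (a entry) = (98/5) / (29/5) = 98/29.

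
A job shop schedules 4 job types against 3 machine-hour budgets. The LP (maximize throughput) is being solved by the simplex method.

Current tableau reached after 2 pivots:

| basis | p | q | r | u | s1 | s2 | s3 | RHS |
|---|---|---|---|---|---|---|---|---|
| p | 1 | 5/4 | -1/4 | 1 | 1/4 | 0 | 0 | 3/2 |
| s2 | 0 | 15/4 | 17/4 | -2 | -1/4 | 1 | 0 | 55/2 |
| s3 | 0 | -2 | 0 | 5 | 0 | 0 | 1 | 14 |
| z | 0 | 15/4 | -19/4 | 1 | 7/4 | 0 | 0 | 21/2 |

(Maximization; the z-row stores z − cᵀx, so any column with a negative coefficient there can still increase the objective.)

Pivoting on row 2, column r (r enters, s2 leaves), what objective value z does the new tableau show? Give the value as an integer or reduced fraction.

Minimum ratio for r: (55/2)/(17/4) = 110/17.
z changes by −(z-row coeff of r)·ratio = −(-19/4)·(110/17) = 1045/34.
New z = 21/2 + (1045/34) = 701/17.

701/17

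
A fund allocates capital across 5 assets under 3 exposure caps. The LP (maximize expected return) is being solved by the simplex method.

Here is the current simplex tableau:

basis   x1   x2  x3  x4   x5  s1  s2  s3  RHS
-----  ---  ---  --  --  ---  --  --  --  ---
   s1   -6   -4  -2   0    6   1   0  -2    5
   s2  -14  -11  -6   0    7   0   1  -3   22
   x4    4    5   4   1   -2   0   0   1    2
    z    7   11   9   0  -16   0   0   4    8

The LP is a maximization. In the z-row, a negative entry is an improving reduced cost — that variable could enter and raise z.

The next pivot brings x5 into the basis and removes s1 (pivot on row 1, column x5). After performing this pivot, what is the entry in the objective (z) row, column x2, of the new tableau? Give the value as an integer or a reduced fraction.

Pivot element is row 1, column x5: 6.
Normalize row 1: new (row 1, x2) = (-4)/6 = -2/3.
z-row ← z-row − (-16)·(new row 1): 11 − (-16)·(-2/3) = 1/3.

1/3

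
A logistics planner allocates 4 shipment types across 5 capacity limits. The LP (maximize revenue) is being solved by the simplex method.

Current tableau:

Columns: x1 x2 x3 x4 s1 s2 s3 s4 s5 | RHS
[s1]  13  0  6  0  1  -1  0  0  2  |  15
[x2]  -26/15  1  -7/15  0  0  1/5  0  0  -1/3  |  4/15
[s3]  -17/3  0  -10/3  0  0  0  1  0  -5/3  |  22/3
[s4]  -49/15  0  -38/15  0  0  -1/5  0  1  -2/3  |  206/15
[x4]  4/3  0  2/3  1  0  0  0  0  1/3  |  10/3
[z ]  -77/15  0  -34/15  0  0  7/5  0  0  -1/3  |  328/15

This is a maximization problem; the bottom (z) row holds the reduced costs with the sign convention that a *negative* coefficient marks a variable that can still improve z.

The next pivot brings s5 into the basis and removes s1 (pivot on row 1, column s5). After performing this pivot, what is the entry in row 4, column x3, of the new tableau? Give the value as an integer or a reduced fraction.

Pivot element is row 1, column s5: 2.
Normalize row 1: new (row 1, x3) = 6/2 = 3.
row 4 ← row 4 − (-2/3)·(new row 1): -38/15 − (-2/3)·3 = -8/15.

-8/15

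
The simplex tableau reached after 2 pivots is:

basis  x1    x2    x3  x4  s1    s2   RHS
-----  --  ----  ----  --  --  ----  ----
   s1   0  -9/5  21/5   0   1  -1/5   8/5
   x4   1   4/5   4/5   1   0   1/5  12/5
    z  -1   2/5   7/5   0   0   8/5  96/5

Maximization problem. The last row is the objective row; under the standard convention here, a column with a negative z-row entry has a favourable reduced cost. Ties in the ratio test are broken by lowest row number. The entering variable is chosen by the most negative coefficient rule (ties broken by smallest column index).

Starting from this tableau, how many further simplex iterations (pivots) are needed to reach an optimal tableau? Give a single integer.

1

pivot: x1 in, x4 out → z = 108/5
No improving column remains; optimal.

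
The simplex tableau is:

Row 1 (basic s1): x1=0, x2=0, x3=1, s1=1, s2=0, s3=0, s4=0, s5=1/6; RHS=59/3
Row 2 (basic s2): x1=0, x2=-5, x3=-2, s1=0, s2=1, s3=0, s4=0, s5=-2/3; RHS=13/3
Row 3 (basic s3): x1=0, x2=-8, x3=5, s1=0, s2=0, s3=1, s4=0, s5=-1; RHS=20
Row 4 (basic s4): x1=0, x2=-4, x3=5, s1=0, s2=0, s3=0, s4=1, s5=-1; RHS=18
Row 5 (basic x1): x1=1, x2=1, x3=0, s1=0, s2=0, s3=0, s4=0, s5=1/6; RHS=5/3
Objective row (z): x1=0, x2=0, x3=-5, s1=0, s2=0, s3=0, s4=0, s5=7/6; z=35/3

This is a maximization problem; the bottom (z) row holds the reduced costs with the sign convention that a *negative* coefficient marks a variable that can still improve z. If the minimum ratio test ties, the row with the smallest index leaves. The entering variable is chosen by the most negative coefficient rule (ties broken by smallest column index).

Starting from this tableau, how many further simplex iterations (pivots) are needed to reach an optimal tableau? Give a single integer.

2

pivot: x3 in, s4 out → z = 89/3
pivot: x2 in, x1 out → z = 109/3
No improving column remains; optimal.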